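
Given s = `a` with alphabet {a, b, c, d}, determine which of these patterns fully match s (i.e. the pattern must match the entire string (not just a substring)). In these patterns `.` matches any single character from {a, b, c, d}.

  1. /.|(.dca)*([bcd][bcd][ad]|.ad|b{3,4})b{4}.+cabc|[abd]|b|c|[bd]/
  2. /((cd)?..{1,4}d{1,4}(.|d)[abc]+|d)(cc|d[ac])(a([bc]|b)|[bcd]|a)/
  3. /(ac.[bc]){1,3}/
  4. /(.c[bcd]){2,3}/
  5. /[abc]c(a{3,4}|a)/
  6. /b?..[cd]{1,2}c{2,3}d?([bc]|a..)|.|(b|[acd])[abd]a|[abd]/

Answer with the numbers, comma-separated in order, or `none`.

1, 6

1 → match
2 → no match
3 → no match — must start with `ac`
4 → no match
5 → no match
6 → match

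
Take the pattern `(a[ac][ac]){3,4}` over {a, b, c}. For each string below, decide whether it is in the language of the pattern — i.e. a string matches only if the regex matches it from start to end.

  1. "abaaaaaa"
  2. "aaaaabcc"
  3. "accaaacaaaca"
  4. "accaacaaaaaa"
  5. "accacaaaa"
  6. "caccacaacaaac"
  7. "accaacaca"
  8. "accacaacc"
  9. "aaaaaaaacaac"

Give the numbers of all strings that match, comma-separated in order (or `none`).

4, 5, 7, 8, 9

1 → no match
2 → no match
3 → no match
4 → match
5 → match
6 → no match — must start with "a"
7 → match
8 → match
9 → match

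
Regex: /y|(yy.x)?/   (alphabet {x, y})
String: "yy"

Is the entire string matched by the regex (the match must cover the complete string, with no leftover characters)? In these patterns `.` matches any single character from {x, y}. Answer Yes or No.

No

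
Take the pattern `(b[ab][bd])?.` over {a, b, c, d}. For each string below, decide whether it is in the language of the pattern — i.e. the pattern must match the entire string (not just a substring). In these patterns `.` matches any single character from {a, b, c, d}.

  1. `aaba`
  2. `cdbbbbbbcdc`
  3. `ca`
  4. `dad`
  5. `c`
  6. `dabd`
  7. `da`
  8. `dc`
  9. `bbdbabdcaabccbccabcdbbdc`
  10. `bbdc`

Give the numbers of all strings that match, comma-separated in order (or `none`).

5, 10

1 → no match
2 → no match
3 → no match
4 → no match
5 → match
6 → no match
7 → no match
8 → no match
9 → no match
10 → match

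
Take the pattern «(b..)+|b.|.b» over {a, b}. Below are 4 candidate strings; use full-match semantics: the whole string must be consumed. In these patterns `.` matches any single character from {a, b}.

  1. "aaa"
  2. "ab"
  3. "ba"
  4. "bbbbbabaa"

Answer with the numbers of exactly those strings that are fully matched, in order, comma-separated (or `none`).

1 → no match
2 → match
3 → match
4 → match

2, 3, 4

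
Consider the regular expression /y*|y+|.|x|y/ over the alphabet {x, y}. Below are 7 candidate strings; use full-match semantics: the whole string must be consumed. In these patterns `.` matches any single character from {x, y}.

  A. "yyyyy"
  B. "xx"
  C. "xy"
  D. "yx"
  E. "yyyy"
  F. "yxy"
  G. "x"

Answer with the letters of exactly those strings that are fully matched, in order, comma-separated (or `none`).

A, E, G

A → match
B → no match
C → no match
D → no match
E → match
F → no match
G → match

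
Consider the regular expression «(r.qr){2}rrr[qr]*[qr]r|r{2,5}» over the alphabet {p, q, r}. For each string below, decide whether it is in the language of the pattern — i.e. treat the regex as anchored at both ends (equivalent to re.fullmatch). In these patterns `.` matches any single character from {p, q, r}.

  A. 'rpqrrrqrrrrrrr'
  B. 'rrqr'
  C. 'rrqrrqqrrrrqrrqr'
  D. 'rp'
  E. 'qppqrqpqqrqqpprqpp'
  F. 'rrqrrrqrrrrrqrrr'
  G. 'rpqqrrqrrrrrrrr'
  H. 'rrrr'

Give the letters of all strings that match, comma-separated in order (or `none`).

A → match
B → no match
C → match
D → no match — must end with 'r'
E → no match — must start with 'r'
F → match
G → no match
H → match

A, C, F, H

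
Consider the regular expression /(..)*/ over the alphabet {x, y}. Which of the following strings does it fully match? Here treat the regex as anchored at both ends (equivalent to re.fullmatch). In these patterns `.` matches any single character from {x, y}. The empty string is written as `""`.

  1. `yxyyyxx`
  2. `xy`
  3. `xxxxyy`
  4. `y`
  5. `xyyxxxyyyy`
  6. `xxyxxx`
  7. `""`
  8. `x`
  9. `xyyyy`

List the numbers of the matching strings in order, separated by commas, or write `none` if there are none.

2, 3, 5, 6, 7

1 → no match
2 → match
3 → match
4 → no match
5 → match
6 → match
7 → match
8 → no match
9 → no match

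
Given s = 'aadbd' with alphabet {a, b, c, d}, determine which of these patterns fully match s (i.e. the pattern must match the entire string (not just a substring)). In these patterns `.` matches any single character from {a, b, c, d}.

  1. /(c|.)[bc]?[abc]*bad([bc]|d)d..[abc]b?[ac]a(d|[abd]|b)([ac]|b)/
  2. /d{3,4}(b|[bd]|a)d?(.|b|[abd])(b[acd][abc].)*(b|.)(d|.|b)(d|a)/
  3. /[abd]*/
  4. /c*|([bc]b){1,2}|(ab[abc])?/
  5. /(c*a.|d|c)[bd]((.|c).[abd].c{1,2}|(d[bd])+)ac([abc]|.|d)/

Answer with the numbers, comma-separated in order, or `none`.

3

1 → no match
2 → no match — must start with 'd'
3 → match
4 → no match
5 → no match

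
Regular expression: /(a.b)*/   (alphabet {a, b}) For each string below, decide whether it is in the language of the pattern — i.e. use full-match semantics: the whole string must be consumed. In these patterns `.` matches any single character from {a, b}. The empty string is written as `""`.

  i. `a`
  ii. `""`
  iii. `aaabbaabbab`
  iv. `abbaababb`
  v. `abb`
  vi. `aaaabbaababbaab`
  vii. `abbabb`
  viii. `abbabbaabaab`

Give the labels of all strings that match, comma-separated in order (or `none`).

i → no match
ii → match
iii → no match
iv → match
v → match
vi → no match
vii → match
viii → match

ii, iv, v, vii, viii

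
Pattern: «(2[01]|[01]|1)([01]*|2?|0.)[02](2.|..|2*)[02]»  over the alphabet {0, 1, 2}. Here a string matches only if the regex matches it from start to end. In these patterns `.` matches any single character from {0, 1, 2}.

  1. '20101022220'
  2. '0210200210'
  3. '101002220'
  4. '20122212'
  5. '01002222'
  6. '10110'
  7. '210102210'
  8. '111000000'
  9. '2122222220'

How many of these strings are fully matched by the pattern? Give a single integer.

7

1 → match
2 → no match
3 → match
4 → no match
5 → match
6 → match
7 → match
8 → match
9 → match
Total matched: 7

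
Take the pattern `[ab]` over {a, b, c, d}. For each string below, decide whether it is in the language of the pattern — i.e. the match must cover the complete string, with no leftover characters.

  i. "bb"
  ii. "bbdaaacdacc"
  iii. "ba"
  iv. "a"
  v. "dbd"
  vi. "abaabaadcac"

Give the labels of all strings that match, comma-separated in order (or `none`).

iv

i → no match
ii → no match
iii → no match
iv → match
v → no match
vi → no match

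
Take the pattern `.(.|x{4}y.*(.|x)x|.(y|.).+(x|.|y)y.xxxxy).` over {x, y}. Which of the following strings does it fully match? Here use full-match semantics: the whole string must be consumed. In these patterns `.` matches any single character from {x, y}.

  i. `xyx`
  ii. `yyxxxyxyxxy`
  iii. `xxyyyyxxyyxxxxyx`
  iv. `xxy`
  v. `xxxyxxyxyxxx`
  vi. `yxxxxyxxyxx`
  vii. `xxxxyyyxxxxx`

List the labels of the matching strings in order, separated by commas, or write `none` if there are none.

i, iii, iv, vi

i → match
ii → no match
iii → match
iv → match
v → no match
vi → match
vii → no match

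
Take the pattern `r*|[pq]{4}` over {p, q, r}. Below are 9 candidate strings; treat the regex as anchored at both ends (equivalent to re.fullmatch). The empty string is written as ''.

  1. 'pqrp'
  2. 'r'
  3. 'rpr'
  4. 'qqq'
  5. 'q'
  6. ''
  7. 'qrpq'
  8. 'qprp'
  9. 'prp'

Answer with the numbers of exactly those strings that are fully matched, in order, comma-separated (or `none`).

1. 'pqrp' → no match
2. 'r' → match
3. 'rpr' → no match
4. 'qqq' → no match
5. 'q' → no match
6. '' → match
7. 'qrpq' → no match
8. 'qprp' → no match
9. 'prp' → no match

2, 6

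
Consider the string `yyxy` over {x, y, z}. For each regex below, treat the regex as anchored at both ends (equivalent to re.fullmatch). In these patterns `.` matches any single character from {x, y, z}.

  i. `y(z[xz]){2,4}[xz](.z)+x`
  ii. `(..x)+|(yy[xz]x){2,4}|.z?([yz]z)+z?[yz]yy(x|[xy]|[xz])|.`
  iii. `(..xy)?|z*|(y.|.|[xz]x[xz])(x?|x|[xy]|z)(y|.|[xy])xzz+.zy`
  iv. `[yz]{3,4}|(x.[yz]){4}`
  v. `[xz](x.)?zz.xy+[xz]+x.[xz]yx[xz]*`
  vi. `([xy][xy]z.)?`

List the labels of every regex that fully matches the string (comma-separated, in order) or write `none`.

iii

i → no match — must start with `yz`
ii → no match
iii → match
iv → no match
v → no match
vi → no match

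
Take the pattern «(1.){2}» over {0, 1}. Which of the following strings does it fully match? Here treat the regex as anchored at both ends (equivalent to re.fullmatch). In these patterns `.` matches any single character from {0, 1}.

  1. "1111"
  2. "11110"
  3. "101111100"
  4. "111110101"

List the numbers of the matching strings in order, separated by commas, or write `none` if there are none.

1 → match
2 → no match
3 → no match
4 → no match

1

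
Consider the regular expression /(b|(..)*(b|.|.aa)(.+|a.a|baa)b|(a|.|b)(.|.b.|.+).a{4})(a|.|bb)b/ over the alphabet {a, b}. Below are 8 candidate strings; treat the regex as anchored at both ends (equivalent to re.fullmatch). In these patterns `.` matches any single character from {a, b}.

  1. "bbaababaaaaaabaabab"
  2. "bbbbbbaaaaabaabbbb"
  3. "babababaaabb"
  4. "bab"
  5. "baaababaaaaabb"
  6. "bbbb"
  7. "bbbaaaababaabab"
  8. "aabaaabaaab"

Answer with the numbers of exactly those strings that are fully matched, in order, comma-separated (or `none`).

1, 2, 4, 5, 6, 7

1 → match
2 → match
3. "babababaaabb" → no match
4. "bab" → match
5 → match
6. "bbbb" → match
7 → match
8. "aabaaabaaab" → no match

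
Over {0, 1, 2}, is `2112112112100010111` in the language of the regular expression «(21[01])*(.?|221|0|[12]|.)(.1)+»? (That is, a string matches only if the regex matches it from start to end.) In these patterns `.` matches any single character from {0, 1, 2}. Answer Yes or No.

Yes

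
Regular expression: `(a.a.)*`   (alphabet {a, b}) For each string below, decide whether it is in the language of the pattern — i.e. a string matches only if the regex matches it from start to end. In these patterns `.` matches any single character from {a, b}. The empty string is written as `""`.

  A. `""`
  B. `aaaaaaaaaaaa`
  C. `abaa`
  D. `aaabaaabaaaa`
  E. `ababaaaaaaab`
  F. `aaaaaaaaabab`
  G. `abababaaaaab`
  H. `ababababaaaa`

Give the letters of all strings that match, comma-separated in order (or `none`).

A → match
B → match
C → match
D → match
E → match
F → match
G → match
H → match

A, B, C, D, E, F, G, H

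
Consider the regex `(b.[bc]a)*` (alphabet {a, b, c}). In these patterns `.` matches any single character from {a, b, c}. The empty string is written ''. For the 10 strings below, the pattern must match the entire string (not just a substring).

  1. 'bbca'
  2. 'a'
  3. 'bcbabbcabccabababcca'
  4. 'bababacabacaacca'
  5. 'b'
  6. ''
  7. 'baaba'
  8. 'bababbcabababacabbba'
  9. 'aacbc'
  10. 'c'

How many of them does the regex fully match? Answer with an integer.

4

1 → match
2 → no match
3 → match
4 → no match
5 → no match
6 → match
7 → no match
8 → match
9 → no match
10 → no match
Total matched: 4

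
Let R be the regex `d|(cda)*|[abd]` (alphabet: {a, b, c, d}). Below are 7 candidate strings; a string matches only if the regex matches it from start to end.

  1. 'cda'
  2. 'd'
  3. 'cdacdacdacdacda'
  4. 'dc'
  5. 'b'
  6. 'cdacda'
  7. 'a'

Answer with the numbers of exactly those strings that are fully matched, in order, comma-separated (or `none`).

1 → match
2 → match
3 → match
4 → no match
5 → match
6 → match
7 → match

1, 2, 3, 5, 6, 7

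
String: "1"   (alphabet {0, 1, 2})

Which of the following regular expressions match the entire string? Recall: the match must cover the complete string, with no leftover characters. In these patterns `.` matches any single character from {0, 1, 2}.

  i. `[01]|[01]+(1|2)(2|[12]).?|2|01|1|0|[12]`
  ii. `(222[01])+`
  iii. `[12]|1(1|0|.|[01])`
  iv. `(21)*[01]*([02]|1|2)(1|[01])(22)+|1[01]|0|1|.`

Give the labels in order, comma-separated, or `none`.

i, iii, iv

i → match
ii → no match — must start with "222"
iii → match
iv → match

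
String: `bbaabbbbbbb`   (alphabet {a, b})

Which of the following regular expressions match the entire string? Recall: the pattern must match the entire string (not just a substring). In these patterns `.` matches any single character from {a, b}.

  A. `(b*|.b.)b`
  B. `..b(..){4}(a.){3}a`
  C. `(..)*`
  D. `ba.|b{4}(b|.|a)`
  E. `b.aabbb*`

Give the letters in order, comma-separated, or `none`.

E

A → no match
B → no match — must end with `a`
C → no match
D → no match
E → match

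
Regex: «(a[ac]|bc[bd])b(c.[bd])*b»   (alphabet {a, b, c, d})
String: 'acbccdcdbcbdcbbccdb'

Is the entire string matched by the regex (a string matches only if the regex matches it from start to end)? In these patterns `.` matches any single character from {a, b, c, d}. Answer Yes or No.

Yes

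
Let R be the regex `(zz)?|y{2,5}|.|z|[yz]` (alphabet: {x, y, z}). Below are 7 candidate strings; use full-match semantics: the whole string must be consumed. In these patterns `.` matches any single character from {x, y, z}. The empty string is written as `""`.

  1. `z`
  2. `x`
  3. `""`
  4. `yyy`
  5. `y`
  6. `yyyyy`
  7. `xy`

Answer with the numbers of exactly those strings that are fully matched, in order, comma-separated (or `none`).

1 → match
2 → match
3 → match
4 → match
5 → match
6 → match
7 → no match

1, 2, 3, 4, 5, 6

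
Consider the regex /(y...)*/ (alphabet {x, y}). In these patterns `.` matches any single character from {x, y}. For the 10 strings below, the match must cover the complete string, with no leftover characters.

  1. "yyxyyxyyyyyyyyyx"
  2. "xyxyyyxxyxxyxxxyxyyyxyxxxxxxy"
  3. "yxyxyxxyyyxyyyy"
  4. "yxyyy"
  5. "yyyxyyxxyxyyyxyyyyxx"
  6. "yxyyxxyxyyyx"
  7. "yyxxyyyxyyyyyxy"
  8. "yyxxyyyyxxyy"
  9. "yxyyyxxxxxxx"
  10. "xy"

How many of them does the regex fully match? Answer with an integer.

2

1 → match
2 → no match
3 → no match
4 → no match
5 → match
6 → no match
7 → no match
8 → no match
9 → no match
10 → no match
Total matched: 2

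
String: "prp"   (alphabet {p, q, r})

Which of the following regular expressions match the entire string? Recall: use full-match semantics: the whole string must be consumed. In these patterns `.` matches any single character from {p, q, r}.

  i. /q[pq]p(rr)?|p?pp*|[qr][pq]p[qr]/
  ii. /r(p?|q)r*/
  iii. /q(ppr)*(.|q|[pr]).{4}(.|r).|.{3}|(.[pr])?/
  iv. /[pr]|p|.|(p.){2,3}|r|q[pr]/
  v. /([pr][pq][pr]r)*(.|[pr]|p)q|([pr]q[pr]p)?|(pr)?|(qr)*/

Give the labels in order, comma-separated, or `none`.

i → no match
ii → no match — must start with "r"
iii → match
iv → no match
v → no match

iii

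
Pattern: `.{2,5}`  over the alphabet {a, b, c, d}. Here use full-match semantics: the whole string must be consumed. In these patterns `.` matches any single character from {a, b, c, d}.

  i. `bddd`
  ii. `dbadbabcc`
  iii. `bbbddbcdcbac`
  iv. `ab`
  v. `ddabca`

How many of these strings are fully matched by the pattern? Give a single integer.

2

i → match
ii → no match
iii → no match
iv → match
v → no match
Total matched: 2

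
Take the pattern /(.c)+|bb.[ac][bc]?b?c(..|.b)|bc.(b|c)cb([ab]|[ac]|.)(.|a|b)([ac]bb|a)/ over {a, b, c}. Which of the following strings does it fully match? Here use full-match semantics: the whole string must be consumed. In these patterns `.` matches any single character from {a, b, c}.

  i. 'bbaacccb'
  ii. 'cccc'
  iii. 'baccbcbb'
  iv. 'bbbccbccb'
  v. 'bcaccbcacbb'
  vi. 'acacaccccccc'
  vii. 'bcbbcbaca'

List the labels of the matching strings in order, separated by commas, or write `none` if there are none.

i, ii, iv, v, vi, vii

i. 'bbaacccb' → match
ii. 'cccc' → match
iii. 'baccbcbb' → no match
iv. 'bbbccbccb' → match
v. 'bcaccbcacbb' → match
vi. 'acacaccccccc' → match
vii. 'bcbbcbaca' → match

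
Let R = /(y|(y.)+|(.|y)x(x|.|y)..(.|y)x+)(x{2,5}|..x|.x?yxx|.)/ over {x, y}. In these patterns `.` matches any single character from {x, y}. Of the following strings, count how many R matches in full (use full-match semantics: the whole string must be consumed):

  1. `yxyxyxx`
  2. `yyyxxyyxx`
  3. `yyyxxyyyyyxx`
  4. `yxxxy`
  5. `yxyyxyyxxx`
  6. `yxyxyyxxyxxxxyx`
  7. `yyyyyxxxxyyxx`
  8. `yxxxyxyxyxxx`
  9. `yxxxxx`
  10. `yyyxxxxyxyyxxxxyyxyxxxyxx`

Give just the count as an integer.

1 → match
2 → no match
3 → no match
4 → no match
5 → no match
6 → no match
7 → no match
8 → no match
9 → match
10 → no match
Total matched: 2

2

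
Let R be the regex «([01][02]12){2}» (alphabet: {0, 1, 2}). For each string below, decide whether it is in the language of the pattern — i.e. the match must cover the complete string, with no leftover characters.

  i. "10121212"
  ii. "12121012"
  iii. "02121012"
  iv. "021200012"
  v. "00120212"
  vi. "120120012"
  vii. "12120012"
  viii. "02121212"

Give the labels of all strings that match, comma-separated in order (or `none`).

i. "10121212" → match
ii. "12121012" → match
iii. "02121012" → match
iv. "021200012" → no match
v. "00120212" → match
vi. "120120012" → no match
vii. "12120012" → match
viii. "02121212" → match

i, ii, iii, v, vii, viii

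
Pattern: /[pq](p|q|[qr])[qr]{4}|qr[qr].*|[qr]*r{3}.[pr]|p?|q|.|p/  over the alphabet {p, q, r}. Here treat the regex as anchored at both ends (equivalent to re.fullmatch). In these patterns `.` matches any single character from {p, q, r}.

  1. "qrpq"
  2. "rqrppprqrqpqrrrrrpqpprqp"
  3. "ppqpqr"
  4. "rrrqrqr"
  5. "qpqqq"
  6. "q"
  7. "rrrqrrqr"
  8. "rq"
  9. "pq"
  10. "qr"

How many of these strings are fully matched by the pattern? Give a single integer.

1

1. "qrpq" → no match
2 → no match
3. "ppqpqr" → no match
4. "rrrqrqr" → no match
5. "qpqqq" → no match
6. "q" → match
7. "rrrqrrqr" → no match
8. "rq" → no match
9. "pq" → no match
10. "qr" → no match
Total matched: 1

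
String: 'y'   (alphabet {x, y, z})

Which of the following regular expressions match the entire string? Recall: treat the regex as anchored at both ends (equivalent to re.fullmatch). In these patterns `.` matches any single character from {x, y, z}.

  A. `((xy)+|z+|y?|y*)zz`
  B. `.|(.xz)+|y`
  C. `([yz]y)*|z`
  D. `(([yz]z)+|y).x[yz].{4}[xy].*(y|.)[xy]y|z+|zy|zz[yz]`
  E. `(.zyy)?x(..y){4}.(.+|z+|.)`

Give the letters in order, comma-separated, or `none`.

A → no match — must end with 'zz'
B → match
C → no match
D → no match
E → no match

B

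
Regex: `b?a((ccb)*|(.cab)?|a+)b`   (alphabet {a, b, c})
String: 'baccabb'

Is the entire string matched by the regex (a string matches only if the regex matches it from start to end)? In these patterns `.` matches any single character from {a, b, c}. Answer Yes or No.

Yes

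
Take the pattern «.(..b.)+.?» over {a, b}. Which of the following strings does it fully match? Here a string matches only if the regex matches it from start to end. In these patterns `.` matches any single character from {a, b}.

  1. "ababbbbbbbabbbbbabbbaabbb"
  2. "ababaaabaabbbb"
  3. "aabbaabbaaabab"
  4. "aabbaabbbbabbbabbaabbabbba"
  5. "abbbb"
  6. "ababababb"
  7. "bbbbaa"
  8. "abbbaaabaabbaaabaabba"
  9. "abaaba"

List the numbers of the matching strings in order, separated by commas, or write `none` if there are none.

1 → match
2 → match
3 → match
4 → match
5. "abbbb" → match
6. "ababababb" → match
7. "bbbbaa" → match
8 → match
9. "abaaba" → no match

1, 2, 3, 4, 5, 6, 7, 8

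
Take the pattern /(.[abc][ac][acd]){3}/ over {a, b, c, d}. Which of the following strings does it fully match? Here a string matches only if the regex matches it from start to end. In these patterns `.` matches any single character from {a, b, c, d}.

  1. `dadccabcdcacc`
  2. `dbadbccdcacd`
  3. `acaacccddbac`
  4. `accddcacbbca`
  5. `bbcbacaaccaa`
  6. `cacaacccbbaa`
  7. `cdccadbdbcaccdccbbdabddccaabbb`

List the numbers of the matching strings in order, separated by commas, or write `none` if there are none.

1 → no match
2. `dbadbccdcacd` → match
3. `acaacccddbac` → match
4. `accddcacbbca` → match
5. `bbcbacaaccaa` → no match
6. `cacaacccbbaa` → match
7 → no match

2, 3, 4, 6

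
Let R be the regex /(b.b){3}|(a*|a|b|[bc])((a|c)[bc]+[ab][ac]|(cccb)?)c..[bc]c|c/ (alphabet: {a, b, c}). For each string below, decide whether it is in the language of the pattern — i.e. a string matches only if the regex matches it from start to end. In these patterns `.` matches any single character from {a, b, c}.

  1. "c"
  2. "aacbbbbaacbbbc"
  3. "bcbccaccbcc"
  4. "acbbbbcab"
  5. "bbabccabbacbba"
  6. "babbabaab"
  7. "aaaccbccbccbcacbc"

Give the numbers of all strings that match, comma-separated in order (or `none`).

1. "c" → match
2 → match
3. "bcbccaccbcc" → no match
4. "acbbbbcab" → no match
5 → no match
6. "babbabaab" → no match
7 → no match

1, 2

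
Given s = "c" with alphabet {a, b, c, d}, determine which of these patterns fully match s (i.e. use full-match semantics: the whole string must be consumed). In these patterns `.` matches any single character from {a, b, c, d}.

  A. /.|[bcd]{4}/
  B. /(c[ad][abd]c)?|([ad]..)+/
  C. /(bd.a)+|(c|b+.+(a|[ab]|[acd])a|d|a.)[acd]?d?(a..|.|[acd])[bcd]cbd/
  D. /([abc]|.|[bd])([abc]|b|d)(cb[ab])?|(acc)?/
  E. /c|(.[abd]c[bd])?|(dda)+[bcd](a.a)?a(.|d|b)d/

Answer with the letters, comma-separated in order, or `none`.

A → match
B → no match
C → no match
D → no match
E → match

A, E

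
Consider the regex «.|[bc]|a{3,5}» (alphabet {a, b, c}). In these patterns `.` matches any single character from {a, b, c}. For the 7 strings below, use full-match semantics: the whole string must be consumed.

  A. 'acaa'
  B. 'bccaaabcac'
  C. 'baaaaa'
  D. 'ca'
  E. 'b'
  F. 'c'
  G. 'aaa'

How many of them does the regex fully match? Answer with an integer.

A → no match
B → no match
C → no match
D → no match
E → match
F → match
G → match
Total matched: 3

3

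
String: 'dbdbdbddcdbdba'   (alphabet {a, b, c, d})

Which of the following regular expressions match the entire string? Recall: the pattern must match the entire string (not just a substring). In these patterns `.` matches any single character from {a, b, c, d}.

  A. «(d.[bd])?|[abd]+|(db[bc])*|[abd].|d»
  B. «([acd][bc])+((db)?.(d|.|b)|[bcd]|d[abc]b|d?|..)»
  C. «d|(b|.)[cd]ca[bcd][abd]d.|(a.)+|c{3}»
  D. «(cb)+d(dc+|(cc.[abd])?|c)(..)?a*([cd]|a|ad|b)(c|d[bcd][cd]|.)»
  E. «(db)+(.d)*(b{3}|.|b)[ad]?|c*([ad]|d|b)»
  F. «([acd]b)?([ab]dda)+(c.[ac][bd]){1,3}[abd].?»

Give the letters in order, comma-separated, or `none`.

E

A → no match
B → no match
C → no match
D → no match — must start with 'cb'
E → match
F → no match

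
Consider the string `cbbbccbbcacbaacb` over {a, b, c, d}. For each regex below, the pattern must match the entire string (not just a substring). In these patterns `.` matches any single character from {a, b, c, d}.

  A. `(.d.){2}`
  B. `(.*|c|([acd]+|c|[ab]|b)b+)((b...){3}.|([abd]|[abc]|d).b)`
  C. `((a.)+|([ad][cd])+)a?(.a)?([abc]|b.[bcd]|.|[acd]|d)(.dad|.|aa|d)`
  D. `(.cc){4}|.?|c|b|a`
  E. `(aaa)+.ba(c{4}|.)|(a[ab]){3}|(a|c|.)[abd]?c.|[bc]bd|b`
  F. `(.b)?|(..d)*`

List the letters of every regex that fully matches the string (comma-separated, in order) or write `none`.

B

A → no match
B → match
C → no match
D → no match
E → no match
F → no match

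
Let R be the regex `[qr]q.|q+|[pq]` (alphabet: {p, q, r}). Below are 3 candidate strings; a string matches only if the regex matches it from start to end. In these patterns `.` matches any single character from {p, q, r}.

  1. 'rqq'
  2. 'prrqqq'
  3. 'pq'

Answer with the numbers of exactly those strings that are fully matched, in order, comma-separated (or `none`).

1

1 → match
2 → no match
3 → no match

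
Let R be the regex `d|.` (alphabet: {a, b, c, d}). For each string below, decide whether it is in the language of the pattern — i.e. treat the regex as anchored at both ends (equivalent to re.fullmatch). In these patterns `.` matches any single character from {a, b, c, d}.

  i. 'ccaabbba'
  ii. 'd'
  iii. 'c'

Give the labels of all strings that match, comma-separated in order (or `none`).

i. 'ccaabbba' → no match
ii. 'd' → match
iii. 'c' → match

ii, iii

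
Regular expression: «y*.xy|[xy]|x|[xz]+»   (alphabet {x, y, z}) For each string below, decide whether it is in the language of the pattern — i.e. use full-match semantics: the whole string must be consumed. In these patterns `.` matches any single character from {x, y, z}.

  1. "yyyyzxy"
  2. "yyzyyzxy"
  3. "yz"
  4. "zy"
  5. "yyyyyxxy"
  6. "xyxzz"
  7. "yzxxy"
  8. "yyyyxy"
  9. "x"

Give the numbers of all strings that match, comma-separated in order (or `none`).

1, 5, 8, 9

1. "yyyyzxy" → match
2. "yyzyyzxy" → no match
3. "yz" → no match
4. "zy" → no match
5. "yyyyyxxy" → match
6. "xyxzz" → no match
7. "yzxxy" → no match
8. "yyyyxy" → match
9. "x" → match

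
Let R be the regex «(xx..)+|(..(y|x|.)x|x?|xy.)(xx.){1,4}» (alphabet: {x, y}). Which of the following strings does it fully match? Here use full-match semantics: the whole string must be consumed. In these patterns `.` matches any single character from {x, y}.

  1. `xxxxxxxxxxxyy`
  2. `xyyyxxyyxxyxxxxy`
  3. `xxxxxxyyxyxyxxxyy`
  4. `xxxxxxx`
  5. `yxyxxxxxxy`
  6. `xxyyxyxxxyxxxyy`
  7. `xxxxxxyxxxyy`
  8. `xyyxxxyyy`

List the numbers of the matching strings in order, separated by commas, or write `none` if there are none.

1 → no match
2 → no match
3 → no match
4 → match
5 → match
6 → no match
7 → match
8 → no match

4, 5, 7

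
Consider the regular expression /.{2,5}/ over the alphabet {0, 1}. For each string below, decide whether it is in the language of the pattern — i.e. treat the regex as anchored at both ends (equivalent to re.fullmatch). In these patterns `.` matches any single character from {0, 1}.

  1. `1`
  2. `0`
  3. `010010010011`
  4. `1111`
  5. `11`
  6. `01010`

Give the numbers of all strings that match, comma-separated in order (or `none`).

4, 5, 6

1 → no match
2 → no match
3 → no match
4 → match
5 → match
6 → match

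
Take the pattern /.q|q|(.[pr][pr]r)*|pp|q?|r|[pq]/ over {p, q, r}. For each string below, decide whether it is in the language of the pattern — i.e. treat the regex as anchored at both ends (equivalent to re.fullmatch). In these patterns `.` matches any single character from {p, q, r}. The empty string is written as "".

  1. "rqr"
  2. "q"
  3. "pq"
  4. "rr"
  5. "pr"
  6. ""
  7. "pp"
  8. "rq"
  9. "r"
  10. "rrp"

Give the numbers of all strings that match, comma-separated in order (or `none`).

2, 3, 6, 7, 8, 9

1 → no match
2 → match
3 → match
4 → no match
5 → no match
6 → match
7 → match
8 → match
9 → match
10 → no match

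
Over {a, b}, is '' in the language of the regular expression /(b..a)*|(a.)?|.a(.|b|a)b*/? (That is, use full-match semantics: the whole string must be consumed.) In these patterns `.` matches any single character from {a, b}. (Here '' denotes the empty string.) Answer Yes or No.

Yes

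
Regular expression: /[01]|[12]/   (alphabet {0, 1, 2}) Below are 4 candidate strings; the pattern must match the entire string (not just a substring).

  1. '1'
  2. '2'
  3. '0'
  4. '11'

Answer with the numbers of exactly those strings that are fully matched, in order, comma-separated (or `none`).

1, 2, 3

1. '1' → match
2. '2' → match
3. '0' → match
4. '11' → no match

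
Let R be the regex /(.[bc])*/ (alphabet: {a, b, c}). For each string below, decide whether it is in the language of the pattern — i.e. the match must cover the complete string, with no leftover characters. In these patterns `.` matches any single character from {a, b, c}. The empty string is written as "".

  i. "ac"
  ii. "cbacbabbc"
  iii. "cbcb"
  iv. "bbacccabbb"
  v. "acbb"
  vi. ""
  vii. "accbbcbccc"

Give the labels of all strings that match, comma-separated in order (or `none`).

i, iii, iv, v, vi, vii

i → match
ii → no match
iii → match
iv → match
v → match
vi → match
vii → match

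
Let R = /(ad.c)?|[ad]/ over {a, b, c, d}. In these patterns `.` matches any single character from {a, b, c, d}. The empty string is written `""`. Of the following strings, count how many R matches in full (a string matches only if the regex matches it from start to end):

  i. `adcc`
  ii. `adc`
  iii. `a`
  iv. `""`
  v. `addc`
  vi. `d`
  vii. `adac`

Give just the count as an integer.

i. `adcc` → match
ii. `adc` → no match
iii. `a` → match
iv. `""` → match
v. `addc` → match
vi. `d` → match
vii. `adac` → match
Total matched: 6

6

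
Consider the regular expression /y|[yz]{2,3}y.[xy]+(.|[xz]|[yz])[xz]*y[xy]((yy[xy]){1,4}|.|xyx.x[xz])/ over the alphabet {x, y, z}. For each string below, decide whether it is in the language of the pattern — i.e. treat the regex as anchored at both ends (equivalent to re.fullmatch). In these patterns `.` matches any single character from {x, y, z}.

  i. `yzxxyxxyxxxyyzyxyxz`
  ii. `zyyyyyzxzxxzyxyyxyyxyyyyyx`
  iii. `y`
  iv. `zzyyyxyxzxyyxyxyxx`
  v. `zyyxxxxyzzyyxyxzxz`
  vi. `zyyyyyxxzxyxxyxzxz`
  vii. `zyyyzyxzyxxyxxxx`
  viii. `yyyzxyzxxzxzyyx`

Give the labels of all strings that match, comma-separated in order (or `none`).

i → no match
ii → match
iii → match
iv → match
v → match
vi → match
vii → match
viii → match

ii, iii, iv, v, vi, vii, viii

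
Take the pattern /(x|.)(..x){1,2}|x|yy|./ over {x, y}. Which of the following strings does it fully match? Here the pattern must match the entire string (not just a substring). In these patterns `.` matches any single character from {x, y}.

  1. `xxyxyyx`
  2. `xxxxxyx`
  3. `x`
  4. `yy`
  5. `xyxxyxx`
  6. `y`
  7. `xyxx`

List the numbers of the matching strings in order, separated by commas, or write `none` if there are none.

1, 2, 3, 4, 5, 6, 7

1 → match
2 → match
3 → match
4 → match
5 → match
6 → match
7 → match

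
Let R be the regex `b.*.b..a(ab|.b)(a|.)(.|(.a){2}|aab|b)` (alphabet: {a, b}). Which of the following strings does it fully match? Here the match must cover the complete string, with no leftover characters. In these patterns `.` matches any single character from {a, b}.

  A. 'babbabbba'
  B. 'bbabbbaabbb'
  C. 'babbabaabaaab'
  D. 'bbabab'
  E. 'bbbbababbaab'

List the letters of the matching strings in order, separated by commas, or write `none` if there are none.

A → no match
B → match
C → match
D → no match
E → no match

B, C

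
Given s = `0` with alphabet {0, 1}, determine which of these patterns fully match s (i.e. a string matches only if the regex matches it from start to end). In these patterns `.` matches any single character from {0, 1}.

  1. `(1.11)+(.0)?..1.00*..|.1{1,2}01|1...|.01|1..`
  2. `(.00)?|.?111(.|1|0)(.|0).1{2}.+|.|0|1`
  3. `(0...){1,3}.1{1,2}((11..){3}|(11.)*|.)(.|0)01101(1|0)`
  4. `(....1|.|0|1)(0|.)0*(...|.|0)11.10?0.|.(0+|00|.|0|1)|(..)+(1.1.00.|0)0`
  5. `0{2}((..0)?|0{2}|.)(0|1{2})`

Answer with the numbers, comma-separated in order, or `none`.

1 → no match
2 → match
3 → no match
4 → no match
5 → no match

2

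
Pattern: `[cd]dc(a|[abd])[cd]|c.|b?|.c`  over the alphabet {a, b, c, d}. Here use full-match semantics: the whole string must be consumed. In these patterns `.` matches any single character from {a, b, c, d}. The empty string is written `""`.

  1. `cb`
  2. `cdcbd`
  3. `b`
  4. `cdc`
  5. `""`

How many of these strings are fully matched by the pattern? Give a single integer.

4

1 → match
2 → match
3 → match
4 → no match
5 → match
Total matched: 4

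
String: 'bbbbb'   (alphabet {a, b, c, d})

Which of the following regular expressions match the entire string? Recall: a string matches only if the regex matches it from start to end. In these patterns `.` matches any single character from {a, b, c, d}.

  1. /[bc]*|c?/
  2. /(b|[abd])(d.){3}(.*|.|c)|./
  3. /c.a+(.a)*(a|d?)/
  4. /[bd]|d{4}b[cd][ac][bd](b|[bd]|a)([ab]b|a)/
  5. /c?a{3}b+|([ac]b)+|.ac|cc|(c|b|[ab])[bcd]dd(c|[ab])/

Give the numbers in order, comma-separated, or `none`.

1

1 → match
2 → no match
3 → no match — must start with 'c'
4 → no match
5 → no match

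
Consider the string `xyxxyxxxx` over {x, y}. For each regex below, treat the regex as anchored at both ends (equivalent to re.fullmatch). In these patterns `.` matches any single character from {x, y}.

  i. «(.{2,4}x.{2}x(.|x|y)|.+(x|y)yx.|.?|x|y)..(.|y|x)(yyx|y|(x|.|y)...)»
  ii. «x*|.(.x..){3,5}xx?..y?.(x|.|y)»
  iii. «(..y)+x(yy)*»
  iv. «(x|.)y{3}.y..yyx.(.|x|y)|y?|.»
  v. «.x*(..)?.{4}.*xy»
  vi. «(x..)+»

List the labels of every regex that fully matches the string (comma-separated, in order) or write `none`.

vi

i → no match
ii → no match
iii → no match
iv → no match
v → no match — must end with `xy`
vi → match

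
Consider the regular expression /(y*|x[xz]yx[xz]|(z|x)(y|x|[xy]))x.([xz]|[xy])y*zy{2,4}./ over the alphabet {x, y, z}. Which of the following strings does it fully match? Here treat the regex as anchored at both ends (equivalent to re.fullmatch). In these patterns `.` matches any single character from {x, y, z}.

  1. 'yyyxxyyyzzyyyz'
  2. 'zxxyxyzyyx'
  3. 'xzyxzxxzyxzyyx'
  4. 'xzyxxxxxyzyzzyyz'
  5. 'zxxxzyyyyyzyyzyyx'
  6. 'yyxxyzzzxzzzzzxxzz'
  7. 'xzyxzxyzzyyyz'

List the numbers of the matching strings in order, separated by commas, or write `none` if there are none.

1 → no match
2 → match
3 → no match
4 → no match
5 → no match
6 → no match
7 → match

2, 7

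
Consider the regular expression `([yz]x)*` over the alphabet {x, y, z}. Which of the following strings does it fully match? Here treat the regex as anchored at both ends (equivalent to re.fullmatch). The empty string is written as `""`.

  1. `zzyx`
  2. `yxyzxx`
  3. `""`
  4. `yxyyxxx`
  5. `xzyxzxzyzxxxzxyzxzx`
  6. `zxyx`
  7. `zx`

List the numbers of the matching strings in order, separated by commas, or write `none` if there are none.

1 → no match
2 → no match
3 → match
4 → no match
5 → no match
6 → match
7 → match

3, 6, 7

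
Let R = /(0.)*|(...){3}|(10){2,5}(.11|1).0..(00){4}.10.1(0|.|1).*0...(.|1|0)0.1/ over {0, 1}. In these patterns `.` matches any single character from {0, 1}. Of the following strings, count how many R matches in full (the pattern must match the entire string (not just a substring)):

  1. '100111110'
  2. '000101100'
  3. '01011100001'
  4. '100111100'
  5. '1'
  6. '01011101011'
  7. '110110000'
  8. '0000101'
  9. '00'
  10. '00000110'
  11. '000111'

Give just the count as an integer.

1. '100111110' → match
2. '000101100' → match
3. '01011100001' → no match
4. '100111100' → match
5. '1' → no match
6. '01011101011' → no match
7. '110110000' → match
8. '0000101' → no match
9. '00' → match
10. '00000110' → no match
11. '000111' → no match
Total matched: 5

5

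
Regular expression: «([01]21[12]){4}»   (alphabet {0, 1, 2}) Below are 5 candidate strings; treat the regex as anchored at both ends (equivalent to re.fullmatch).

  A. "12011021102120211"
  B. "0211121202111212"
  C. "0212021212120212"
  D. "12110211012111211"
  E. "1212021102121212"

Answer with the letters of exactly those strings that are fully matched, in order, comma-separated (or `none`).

B, C, E

A → no match
B → match
C → match
D → no match
E → match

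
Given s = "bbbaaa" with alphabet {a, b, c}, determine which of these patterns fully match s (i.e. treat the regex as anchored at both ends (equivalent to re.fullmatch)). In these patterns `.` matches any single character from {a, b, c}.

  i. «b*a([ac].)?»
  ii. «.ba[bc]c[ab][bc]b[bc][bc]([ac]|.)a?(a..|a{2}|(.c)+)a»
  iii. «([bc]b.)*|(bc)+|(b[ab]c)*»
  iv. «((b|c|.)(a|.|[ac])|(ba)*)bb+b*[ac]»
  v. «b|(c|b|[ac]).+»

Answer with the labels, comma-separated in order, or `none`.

i, v

i → match
ii → no match
iii → no match
iv → no match
v → match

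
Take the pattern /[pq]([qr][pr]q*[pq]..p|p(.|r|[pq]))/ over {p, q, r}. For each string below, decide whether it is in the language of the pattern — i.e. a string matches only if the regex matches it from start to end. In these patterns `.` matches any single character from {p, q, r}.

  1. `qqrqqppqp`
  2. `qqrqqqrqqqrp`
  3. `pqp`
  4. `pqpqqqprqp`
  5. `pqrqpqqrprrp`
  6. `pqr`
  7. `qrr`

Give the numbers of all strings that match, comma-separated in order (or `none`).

1. `qqrqqppqp` → match
2. `qqrqqqrqqqrp` → no match
3. `pqp` → no match
4. `pqpqqqprqp` → match
5. `pqrqpqqrprrp` → no match
6. `pqr` → no match
7. `qrr` → no match

1, 4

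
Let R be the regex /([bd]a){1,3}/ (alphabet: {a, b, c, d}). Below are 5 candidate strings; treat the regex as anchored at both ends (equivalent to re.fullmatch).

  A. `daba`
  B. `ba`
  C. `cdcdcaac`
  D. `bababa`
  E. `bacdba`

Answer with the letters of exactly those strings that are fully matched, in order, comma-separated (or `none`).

A, B, D

A → match
B → match
C → no match — must end with `a`
D → match
E → no match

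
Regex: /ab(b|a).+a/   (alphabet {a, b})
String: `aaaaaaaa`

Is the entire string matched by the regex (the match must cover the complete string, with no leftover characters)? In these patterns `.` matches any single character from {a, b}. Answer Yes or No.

Every match must start with `ab`, but `aaaaaaaa` does not.

No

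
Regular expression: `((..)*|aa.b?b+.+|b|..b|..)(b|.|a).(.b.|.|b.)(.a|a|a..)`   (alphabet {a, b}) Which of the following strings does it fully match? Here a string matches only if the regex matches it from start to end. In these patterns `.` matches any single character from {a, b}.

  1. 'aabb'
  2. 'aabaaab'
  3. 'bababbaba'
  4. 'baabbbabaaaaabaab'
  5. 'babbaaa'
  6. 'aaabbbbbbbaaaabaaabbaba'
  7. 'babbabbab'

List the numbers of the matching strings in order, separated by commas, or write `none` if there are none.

2, 3, 5, 6

1 → no match
2 → match
3 → match
4 → no match
5 → match
6 → match
7 → no match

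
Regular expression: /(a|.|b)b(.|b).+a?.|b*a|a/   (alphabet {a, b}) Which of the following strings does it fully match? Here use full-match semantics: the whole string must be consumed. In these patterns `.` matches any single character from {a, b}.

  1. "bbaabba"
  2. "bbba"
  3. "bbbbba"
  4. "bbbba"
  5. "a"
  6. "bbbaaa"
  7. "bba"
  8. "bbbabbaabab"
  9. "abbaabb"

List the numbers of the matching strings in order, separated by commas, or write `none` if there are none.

1 → match
2 → match
3 → match
4 → match
5 → match
6 → match
7 → match
8 → match
9 → match

1, 2, 3, 4, 5, 6, 7, 8, 9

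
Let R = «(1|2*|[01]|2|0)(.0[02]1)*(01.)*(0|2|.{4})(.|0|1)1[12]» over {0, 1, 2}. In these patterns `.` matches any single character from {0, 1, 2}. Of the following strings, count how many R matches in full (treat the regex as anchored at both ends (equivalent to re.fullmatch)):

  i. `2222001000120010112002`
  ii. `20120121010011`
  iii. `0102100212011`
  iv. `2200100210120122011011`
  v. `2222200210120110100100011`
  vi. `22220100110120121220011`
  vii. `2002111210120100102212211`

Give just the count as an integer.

i → no match
ii → match
iii → match
iv → match
v → match
vi → match
vii → no match
Total matched: 5

5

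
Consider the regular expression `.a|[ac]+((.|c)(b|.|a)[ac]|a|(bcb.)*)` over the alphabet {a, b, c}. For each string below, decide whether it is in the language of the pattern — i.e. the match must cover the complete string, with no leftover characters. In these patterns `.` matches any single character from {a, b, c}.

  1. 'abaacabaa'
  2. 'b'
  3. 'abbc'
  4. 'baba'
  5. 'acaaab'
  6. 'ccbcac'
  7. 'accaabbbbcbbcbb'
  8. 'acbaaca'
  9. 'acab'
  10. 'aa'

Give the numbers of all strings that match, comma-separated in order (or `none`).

3, 10

1 → no match
2 → no match
3 → match
4 → no match
5 → no match
6 → no match
7 → no match
8 → no match
9 → no match
10 → match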